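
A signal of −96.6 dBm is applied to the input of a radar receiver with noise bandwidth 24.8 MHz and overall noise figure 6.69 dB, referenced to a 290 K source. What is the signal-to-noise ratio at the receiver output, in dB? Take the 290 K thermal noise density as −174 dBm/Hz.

−3.2 dB

Noise floor: N = −174 + 10 log₁₀(B) + NF
10 log₁₀(2.48×10⁷) = 73.94 dB
N = −174 + 73.94 + 6.69 = −93.37 dBm
SNR = P_sig − N = −96.6 − (−93.37) = −3.23 dB → −3.2 dB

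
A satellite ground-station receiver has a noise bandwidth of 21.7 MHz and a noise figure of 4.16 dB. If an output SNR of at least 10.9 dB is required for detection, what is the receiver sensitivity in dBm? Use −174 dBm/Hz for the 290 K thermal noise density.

−85.6 dBm

Sensitivity = −174 + 10 log₁₀(B) + NF + SNR_min
= −174 + 73.36 + 4.16 + 10.9
= −85.58 dBm → −85.6 dBm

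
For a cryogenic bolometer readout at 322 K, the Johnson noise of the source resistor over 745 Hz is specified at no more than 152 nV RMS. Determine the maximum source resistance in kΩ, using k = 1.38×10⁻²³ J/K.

1.74 kΩ

Johnson–Nyquist: V_n = √(4kTRB) ⇒ R = V_n² / (4kTB)
4kTB = 4 × 1.38×10⁻²³ × 322 × 7.45×10² = 1.32×10⁻¹⁷
R = (1.52×10⁻⁷)² / 1.32×10⁻¹⁷ = 1.74×10³ Ω = 1.74 kΩ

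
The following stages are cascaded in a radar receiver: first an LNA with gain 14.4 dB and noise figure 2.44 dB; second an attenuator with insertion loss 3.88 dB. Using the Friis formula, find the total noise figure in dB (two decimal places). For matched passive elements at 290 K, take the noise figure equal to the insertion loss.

Convert to linear (a loss of L dB is a gain of −L dB): F_i = 10^(NF_i/10), G_i = 10^(G_i,dB/10)
  Stage 1: F_1 = 10^(2.44/10) = 1.754, G_1 = 10^(14.4/10) = 27.54
  Stage 2: F_2 = 10^(3.88/10) = 2.443, G_2 = 10^(−3.88/10) = 0.4093
Friis cascade:
  F = 1.754 + (2.443 − 1)/27.54 = 1.806
NF = 10 log₁₀(1.806) = 2.57 dB

2.57 dB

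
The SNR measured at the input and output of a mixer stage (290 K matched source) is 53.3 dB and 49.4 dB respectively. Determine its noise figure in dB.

3.9 dB

NF (dB) = SNR_in(dB) − SNR_out(dB) when the source is at T₀
NF = 53.3 − 49.4 = 3.9 dB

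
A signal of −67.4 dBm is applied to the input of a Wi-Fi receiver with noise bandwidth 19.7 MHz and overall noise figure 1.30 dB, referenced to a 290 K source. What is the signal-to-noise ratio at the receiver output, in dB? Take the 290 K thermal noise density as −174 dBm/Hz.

32.4 dB

Noise floor: N = −174 + 10 log₁₀(B) + NF
10 log₁₀(1.97×10⁷) = 72.94 dB
N = −174 + 72.94 + 1.30 = −99.76 dBm
SNR = P_sig − N = −67.4 − (−99.76) = 32.36 dB → 32.4 dB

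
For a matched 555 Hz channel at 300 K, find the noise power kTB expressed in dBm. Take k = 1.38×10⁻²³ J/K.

−146.4 dBm

P_n = kTB = 1.38×10⁻²³ × 300 × 5.55×10² = 2.30×10⁻¹⁸ W
In dBm: 10 log₁₀(2.30×10⁻¹⁸ / 10⁻³) = −146.4 dBm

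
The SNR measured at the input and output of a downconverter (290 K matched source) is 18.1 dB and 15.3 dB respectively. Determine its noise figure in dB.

2.8 dB

NF (dB) = SNR_in(dB) − SNR_out(dB) when the source is at T₀
NF = 18.1 − 15.3 = 2.8 dB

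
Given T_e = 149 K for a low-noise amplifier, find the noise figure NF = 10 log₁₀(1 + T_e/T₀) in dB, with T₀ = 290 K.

1.80 dB

F = 1 + T_e/T₀ = 1 + 149/290 = 1.51379
NF = 10 log₁₀(1.51379) = 1.80 dB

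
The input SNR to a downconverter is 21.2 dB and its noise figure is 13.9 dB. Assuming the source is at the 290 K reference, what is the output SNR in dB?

By definition F = SNR_in/SNR_out, so in dB: SNR_out = SNR_in − NF
SNR_out = 21.2 − 13.9 = 7.3 dB

7.3 dB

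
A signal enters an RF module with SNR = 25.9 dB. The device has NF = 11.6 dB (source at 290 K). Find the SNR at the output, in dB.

By definition F = SNR_in/SNR_out, so in dB: SNR_out = SNR_in − NF
SNR_out = 25.9 − 11.6 = 14.3 dB

14.3 dB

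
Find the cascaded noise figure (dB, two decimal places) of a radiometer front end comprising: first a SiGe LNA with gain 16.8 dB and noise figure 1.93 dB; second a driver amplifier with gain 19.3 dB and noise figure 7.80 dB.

2.21 dB

Convert to linear (a loss of L dB is a gain of −L dB): F_i = 10^(NF_i/10), G_i = 10^(G_i,dB/10)
  Stage 1: F_1 = 10^(1.93/10) = 1.560, G_1 = 10^(16.8/10) = 47.86
  Stage 2: F_2 = 10^(7.80/10) = 6.026, G_2 = 10^(19.3/10) = 85.11
Friis cascade:
  F = 1.560 + (6.026 − 1)/47.86 = 1.665
NF = 10 log₁₀(1.665) = 2.21 dB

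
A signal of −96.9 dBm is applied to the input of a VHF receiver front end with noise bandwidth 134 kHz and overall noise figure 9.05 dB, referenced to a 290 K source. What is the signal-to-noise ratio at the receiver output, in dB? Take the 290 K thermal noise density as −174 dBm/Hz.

Noise floor: N = −174 + 10 log₁₀(B) + NF
10 log₁₀(1.34×10⁵) = 51.27 dB
N = −174 + 51.27 + 9.05 = −113.68 dBm
SNR = P_sig − N = −96.9 − (−113.68) = 16.78 dB → 16.8 dB

16.8 dB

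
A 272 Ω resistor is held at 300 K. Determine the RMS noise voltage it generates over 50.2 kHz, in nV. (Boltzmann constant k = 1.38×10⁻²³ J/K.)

V_n = √(4kTRB)
4kTRB = 4 × 1.38×10⁻²³ × 300 × 2.72×10² × 5.02×10⁴ = 2.26×10⁻¹³ V²
V_n = √(2.26×10⁻¹³) = 4.76×10⁻⁷ V = 476 nV

476 nV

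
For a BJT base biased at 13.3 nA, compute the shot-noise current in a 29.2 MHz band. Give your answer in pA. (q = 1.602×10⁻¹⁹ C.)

353 pA

I_n = √(2qI·B)
2qI·B = 2 × 1.602×10⁻¹⁹ × 1.33×10⁻⁸ × 2.92×10⁷ = 1.24×10⁻¹⁹ A²
I_n = √(1.24×10⁻¹⁹) = 3.53×10⁻¹⁰ A = 353 pA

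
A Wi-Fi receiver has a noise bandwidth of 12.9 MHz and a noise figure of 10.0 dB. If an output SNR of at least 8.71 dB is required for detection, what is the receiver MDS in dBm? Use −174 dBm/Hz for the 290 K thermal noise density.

Sensitivity = −174 + 10 log₁₀(B) + NF + SNR_min
= −174 + 71.11 + 10.0 + 8.71
= −84.18 dBm → −84.2 dBm

−84.2 dBm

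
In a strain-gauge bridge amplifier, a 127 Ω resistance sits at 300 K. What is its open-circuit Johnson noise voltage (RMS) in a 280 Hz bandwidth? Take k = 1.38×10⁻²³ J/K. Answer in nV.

V_n = √(4kTRB)
4kTRB = 4 × 1.38×10⁻²³ × 300 × 1.27×10² × 2.80×10² = 5.89×10⁻¹⁶ V²
V_n = √(5.89×10⁻¹⁶) = 2.43×10⁻⁸ V = 24.3 nV

24.3 nV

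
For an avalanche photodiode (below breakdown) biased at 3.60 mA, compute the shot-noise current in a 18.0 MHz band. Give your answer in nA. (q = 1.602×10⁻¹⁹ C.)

I_n = √(2qI·B)
2qI·B = 2 × 1.602×10⁻¹⁹ × 3.60×10⁻³ × 1.80×10⁷ = 2.08×10⁻¹⁴ A²
I_n = √(2.08×10⁻¹⁴) = 1.44×10⁻⁷ A = 144 nA

144 nA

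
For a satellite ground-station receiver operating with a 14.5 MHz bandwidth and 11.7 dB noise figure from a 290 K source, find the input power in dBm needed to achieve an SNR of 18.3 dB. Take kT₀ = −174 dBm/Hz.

Sensitivity = −174 + 10 log₁₀(B) + NF + SNR_min
= −174 + 71.61 + 11.7 + 18.3
= −72.39 dBm → −72.4 dBm

−72.4 dBm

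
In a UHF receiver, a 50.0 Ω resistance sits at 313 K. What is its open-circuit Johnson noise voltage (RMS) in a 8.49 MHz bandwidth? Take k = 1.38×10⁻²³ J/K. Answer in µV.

2.71 µV

V_n = √(4kTRB)
4kTRB = 4 × 1.38×10⁻²³ × 313 × 5.00×10¹ × 8.49×10⁶ = 7.33×10⁻¹² V²
V_n = √(7.33×10⁻¹²) = 2.71×10⁻⁶ V = 2.71 µV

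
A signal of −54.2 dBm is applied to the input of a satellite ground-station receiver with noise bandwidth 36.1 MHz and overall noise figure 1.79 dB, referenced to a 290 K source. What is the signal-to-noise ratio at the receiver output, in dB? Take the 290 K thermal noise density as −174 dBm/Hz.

Noise floor: N = −174 + 10 log₁₀(B) + NF
10 log₁₀(3.61×10⁷) = 75.58 dB
N = −174 + 75.58 + 1.79 = −96.63 dBm
SNR = P_sig − N = −54.2 − (−96.63) = 42.43 dB → 42.4 dB

42.4 dB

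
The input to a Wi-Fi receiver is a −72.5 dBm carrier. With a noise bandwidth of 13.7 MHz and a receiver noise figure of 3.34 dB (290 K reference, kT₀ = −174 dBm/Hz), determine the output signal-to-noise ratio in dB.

26.8 dB

Noise floor: N = −174 + 10 log₁₀(B) + NF
10 log₁₀(1.37×10⁷) = 71.37 dB
N = −174 + 71.37 + 3.34 = −99.29 dBm
SNR = P_sig − N = −72.5 − (−99.29) = 26.79 dB → 26.8 dB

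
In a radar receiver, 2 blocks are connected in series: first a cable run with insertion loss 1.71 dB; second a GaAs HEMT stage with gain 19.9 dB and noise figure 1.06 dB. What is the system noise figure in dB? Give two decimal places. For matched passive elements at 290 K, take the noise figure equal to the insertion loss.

2.77 dB

Convert to linear (a loss of L dB is a gain of −L dB): F_i = 10^(NF_i/10), G_i = 10^(G_i,dB/10)
  Stage 1: F_1 = 10^(1.71/10) = 1.483, G_1 = 10^(−1.71/10) = 0.6745
  Stage 2: F_2 = 10^(1.06/10) = 1.276, G_2 = 10^(19.9/10) = 97.72
Friis cascade:
  F = 1.483 + (1.276 − 1)/0.6745 = 1.892
NF = 10 log₁₀(1.892) = 2.77 dB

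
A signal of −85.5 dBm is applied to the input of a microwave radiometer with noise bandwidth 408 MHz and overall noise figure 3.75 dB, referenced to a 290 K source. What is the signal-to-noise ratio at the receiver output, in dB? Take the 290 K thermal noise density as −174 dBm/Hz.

−1.4 dB

Noise floor: N = −174 + 10 log₁₀(B) + NF
10 log₁₀(4.08×10⁸) = 86.11 dB
N = −174 + 86.11 + 3.75 = −84.14 dBm
SNR = P_sig − N = −85.5 − (−84.14) = −1.36 dB → −1.4 dB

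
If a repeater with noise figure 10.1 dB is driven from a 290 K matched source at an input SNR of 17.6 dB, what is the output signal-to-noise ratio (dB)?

7.5 dB

By definition F = SNR_in/SNR_out, so in dB: SNR_out = SNR_in − NF
SNR_out = 17.6 − 10.1 = 7.5 dB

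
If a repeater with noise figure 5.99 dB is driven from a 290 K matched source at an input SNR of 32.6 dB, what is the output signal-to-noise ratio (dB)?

By definition F = SNR_in/SNR_out, so in dB: SNR_out = SNR_in − NF
SNR_out = 32.6 − 5.99 = 26.61 dB

26.61 dB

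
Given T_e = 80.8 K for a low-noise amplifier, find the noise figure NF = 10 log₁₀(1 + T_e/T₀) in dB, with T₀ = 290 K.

F = 1 + T_e/T₀ = 1 + 80.8/290 = 1.27862
NF = 10 log₁₀(1.27862) = 1.07 dB

1.07 dB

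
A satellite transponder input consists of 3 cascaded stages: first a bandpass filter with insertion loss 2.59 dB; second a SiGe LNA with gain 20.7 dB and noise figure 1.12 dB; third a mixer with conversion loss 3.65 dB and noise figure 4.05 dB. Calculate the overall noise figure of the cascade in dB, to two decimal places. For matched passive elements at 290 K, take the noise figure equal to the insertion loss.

3.75 dB

Convert to linear (a loss of L dB is a gain of −L dB): F_i = 10^(NF_i/10), G_i = 10^(G_i,dB/10)
  Stage 1: F_1 = 10^(2.59/10) = 1.816, G_1 = 10^(−2.59/10) = 0.5508
  Stage 2: F_2 = 10^(1.12/10) = 1.294, G_2 = 10^(20.7/10) = 117.5
  Stage 3: F_3 = 10^(4.05/10) = 2.541, G_3 = 10^(−3.65/10) = 0.4315
Friis cascade:
  F = 1.816 + (1.294 − 1)/0.5508 + (2.541 − 1)/64.71 = 2.373
NF = 10 log₁₀(2.373) = 3.75 dB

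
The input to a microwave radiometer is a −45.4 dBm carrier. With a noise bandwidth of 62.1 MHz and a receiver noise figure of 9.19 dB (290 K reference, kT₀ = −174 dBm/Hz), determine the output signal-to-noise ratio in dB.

Noise floor: N = −174 + 10 log₁₀(B) + NF
10 log₁₀(6.21×10⁷) = 77.93 dB
N = −174 + 77.93 + 9.19 = −86.88 dBm
SNR = P_sig − N = −45.4 − (−86.88) = 41.48 dB → 41.5 dB

41.5 dB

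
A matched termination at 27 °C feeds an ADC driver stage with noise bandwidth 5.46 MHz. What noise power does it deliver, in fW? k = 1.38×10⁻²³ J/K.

T = 27 °C + 273.15 = 300.15 K
P_n = kTB = 1.38×10⁻²³ × 300.15 × 5.46×10⁶ = 2.26×10⁻¹⁴ W = 22.6 fW

22.6 fW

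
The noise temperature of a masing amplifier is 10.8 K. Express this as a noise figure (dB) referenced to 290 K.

F = 1 + T_e/T₀ = 1 + 10.8/290 = 1.03724
NF = 10 log₁₀(1.03724) = 0.159 dB

0.159 dB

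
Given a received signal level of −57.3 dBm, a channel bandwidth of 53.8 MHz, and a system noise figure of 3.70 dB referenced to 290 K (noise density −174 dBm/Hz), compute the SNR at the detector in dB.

Noise floor: N = −174 + 10 log₁₀(B) + NF
10 log₁₀(5.38×10⁷) = 77.31 dB
N = −174 + 77.31 + 3.70 = −92.99 dBm
SNR = P_sig − N = −57.3 − (−92.99) = 35.69 dB → 35.7 dB

35.7 dB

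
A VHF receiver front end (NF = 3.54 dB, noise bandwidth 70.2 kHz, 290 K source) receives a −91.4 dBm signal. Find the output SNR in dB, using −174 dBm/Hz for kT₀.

Noise floor: N = −174 + 10 log₁₀(B) + NF
10 log₁₀(7.02×10⁴) = 48.46 dB
N = −174 + 48.46 + 3.54 = −122.00 dBm
SNR = P_sig − N = −91.4 − (−122.00) = 30.60 dB → 30.6 dB

30.6 dB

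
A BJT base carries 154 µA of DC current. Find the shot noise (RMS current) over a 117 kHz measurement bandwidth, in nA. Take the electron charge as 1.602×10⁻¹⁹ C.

2.40 nA

I_n = √(2qI·B)
2qI·B = 2 × 1.602×10⁻¹⁹ × 1.54×10⁻⁴ × 1.17×10⁵ = 5.77×10⁻¹⁸ A²
I_n = √(5.77×10⁻¹⁸) = 2.40×10⁻⁹ A = 2.40 nA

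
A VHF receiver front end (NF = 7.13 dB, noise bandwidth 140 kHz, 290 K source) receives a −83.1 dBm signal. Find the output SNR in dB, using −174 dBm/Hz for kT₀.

32.3 dB

Noise floor: N = −174 + 10 log₁₀(B) + NF
10 log₁₀(1.40×10⁵) = 51.46 dB
N = −174 + 51.46 + 7.13 = −115.41 dBm
SNR = P_sig − N = −83.1 − (−115.41) = 32.31 dB → 32.3 dB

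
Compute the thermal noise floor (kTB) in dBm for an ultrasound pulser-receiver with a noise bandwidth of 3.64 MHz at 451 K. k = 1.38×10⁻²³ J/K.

P_n = kTB = 1.38×10⁻²³ × 451 × 3.64×10⁶ = 2.27×10⁻¹⁴ W
In dBm: 10 log₁₀(2.27×10⁻¹⁴ / 10⁻³) = −106.4 dBm

−106.4 dBm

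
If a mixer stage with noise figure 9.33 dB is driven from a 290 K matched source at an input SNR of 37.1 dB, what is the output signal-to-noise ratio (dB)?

27.77 dB

By definition F = SNR_in/SNR_out, so in dB: SNR_out = SNR_in − NF
SNR_out = 37.1 − 9.33 = 27.77 dB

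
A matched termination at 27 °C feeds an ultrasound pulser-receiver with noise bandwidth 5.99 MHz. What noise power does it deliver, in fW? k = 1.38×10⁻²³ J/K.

T = 27 °C + 273.15 = 300.15 K
P_n = kTB = 1.38×10⁻²³ × 300.15 × 5.99×10⁶ = 2.48×10⁻¹⁴ W = 24.8 fW

24.8 fW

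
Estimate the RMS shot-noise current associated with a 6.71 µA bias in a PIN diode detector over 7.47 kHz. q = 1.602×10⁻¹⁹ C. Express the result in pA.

I_n = √(2qI·B)
2qI·B = 2 × 1.602×10⁻¹⁹ × 6.71×10⁻⁶ × 7.47×10³ = 1.61×10⁻²⁰ A²
I_n = √(1.61×10⁻²⁰) = 1.27×10⁻¹⁰ A = 127 pA

127 pA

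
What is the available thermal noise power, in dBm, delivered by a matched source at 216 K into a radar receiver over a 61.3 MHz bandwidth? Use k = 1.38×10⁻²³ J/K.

P_n = kTB = 1.38×10⁻²³ × 216 × 6.13×10⁷ = 1.83×10⁻¹³ W
In dBm: 10 log₁₀(1.83×10⁻¹³ / 10⁻³) = −97.4 dBm

−97.4 dBm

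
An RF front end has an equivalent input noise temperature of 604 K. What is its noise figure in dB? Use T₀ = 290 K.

4.89 dB

F = 1 + T_e/T₀ = 1 + 604/290 = 3.08276
NF = 10 log₁₀(3.08276) = 4.89 dB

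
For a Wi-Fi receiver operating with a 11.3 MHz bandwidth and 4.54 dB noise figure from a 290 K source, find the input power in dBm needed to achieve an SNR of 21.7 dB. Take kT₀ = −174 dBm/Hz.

Sensitivity = −174 + 10 log₁₀(B) + NF + SNR_min
= −174 + 70.53 + 4.54 + 21.7
= −77.23 dBm → −77.2 dBm

−77.2 dBm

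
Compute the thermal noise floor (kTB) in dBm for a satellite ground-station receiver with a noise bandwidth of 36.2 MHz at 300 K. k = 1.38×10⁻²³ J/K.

−98.2 dBm

P_n = kTB = 1.38×10⁻²³ × 300 × 3.62×10⁷ = 1.50×10⁻¹³ W
In dBm: 10 log₁₀(1.50×10⁻¹³ / 10⁻³) = −98.2 dBm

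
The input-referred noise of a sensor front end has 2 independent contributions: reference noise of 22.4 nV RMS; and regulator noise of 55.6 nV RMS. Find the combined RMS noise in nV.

Uncorrelated sources add in power (mean-square): V_tot = √(ΣV_i²)
V_tot = √[(2.24×10⁻⁸)² + (5.56×10⁻⁸)²] = 5.99×10⁻⁸ V = 59.9 nV

59.9 nV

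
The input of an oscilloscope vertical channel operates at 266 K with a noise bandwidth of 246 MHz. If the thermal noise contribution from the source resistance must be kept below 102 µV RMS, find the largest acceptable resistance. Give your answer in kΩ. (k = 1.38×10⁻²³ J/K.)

Johnson–Nyquist: V_n = √(4kTRB) ⇒ R = V_n² / (4kTB)
4kTB = 4 × 1.38×10⁻²³ × 266 × 2.46×10⁸ = 3.61×10⁻¹²
R = (1.02×10⁻⁴)² / 3.61×10⁻¹² = 2.88×10³ Ω = 2.88 kΩ

2.88 kΩ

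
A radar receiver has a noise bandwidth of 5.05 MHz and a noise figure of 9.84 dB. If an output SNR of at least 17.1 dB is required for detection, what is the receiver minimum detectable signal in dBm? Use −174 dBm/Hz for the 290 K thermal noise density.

Sensitivity = −174 + 10 log₁₀(B) + NF + SNR_min
= −174 + 67.03 + 9.84 + 17.1
= −80.03 dBm → −80.0 dBm

−80.0 dBm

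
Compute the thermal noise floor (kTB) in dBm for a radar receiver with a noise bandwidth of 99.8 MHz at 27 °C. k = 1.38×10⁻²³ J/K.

−93.8 dBm

T = 27 °C + 273.15 = 300.15 K
P_n = kTB = 1.38×10⁻²³ × 300.15 × 9.98×10⁷ = 4.13×10⁻¹³ W
In dBm: 10 log₁₀(4.13×10⁻¹³ / 10⁻³) = −93.8 dBm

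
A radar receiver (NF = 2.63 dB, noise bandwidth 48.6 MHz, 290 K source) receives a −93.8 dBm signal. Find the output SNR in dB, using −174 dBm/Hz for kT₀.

Noise floor: N = −174 + 10 log₁₀(B) + NF
10 log₁₀(4.86×10⁷) = 76.87 dB
N = −174 + 76.87 + 2.63 = −94.50 dBm
SNR = P_sig − N = −93.8 − (−94.50) = 0.70 dB → 0.7 dB

0.7 dB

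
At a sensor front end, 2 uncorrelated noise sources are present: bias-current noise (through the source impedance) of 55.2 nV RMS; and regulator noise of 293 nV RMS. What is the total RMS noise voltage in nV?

Uncorrelated sources add in power (mean-square): V_tot = √(ΣV_i²)
V_tot = √[(5.52×10⁻⁸)² + (2.93×10⁻⁷)²] = 2.98×10⁻⁷ V = 298 nV

298 nV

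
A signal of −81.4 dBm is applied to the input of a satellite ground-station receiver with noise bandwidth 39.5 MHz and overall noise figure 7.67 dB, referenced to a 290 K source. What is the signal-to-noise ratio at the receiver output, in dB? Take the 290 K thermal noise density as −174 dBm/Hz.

Noise floor: N = −174 + 10 log₁₀(B) + NF
10 log₁₀(3.95×10⁷) = 75.97 dB
N = −174 + 75.97 + 7.67 = −90.36 dBm
SNR = P_sig − N = −81.4 − (−90.36) = 8.96 dB → 9.0 dB

9.0 dB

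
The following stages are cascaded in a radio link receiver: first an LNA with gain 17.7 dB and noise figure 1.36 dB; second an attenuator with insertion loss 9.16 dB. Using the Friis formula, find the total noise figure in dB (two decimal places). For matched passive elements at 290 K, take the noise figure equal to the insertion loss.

Convert to linear (a loss of L dB is a gain of −L dB): F_i = 10^(NF_i/10), G_i = 10^(G_i,dB/10)
  Stage 1: F_1 = 10^(1.36/10) = 1.368, G_1 = 10^(17.7/10) = 58.88
  Stage 2: F_2 = 10^(9.16/10) = 8.241, G_2 = 10^(−9.16/10) = 0.1213
Friis cascade:
  F = 1.368 + (8.241 − 1)/58.88 = 1.491
NF = 10 log₁₀(1.491) = 1.73 dB

1.73 dB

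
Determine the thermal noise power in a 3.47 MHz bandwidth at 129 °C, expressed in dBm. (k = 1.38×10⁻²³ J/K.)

−107.2 dBm

T = 129 °C + 273.15 = 402.15 K
P_n = kTB = 1.38×10⁻²³ × 402.15 × 3.47×10⁶ = 1.93×10⁻¹⁴ W
In dBm: 10 log₁₀(1.93×10⁻¹⁴ / 10⁻³) = −107.2 dBm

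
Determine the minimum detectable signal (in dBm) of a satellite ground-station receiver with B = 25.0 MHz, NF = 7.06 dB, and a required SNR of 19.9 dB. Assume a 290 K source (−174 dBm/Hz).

−73.1 dBm

Sensitivity = −174 + 10 log₁₀(B) + NF + SNR_min
= −174 + 73.98 + 7.06 + 19.9
= −73.06 dBm → −73.1 dBm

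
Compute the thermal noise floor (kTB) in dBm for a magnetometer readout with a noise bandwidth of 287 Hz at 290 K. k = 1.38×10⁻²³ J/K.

P_n = kTB = 1.38×10⁻²³ × 290 × 2.87×10² = 1.15×10⁻¹⁸ W
In dBm: 10 log₁₀(1.15×10⁻¹⁸ / 10⁻³) = −149.4 dBm

−149.4 dBm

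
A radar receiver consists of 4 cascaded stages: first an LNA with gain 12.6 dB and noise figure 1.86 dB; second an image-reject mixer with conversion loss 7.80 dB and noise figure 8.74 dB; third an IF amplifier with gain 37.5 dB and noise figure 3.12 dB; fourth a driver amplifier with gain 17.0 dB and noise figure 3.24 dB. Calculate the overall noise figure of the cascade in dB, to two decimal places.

Convert to linear (a loss of L dB is a gain of −L dB): F_i = 10^(NF_i/10), G_i = 10^(G_i,dB/10)
  Stage 1: F_1 = 10^(1.86/10) = 1.535, G_1 = 10^(12.6/10) = 18.20
  Stage 2: F_2 = 10^(8.74/10) = 7.482, G_2 = 10^(−7.80/10) = 0.1660
  Stage 3: F_3 = 10^(3.12/10) = 2.051, G_3 = 10^(37.5/10) = 5623
  Stage 4: F_4 = 10^(3.24/10) = 2.109, G_4 = 10^(17.0/10) = 50.12
Friis cascade:
  F = 1.535 + (7.482 − 1)/18.20 + (2.051 − 1)/3.020 + (2.109 − 1)/1.698×10⁴ = 2.239
NF = 10 log₁₀(2.239) = 3.50 dB

3.50 dB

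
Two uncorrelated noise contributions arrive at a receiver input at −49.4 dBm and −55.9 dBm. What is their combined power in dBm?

−48.5 dBm

Convert to linear, add, convert back:
P₁ = 1.15×10⁻⁸ W, P₂ = 2.57×10⁻⁹ W
P_tot = 1.41×10⁻⁸ W → 10 log₁₀(P_tot / 10⁻³) = −48.5 dBm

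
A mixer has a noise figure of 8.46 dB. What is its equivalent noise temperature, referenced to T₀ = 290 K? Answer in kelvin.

1744 K

F = 10^(8.46/10) = 7.01455
T_e = (F − 1)·T₀ = (7.01455 − 1) × 290 = 1744 K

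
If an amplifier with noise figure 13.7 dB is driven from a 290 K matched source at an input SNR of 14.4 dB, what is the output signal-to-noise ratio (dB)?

By definition F = SNR_in/SNR_out, so in dB: SNR_out = SNR_in − NF
SNR_out = 14.4 − 13.7 = 0.7 dB

0.7 dB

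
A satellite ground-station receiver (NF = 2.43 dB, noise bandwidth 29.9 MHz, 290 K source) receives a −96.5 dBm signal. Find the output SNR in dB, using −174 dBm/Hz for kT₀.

Noise floor: N = −174 + 10 log₁₀(B) + NF
10 log₁₀(2.99×10⁷) = 74.76 dB
N = −174 + 74.76 + 2.43 = −96.81 dBm
SNR = P_sig − N = −96.5 − (−96.81) = 0.31 dB → 0.3 dB

0.3 dB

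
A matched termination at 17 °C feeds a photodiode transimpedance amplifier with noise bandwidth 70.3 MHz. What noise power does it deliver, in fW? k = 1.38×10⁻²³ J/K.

281 fW

T = 17 °C + 273.15 = 290.15 K
P_n = kTB = 1.38×10⁻²³ × 290.15 × 7.03×10⁷ = 2.81×10⁻¹³ W = 281 fW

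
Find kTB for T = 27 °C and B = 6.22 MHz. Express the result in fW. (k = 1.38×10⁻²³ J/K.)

T = 27 °C + 273.15 = 300.15 K
P_n = kTB = 1.38×10⁻²³ × 300.15 × 6.22×10⁶ = 2.58×10⁻¹⁴ W = 25.8 fW

25.8 fW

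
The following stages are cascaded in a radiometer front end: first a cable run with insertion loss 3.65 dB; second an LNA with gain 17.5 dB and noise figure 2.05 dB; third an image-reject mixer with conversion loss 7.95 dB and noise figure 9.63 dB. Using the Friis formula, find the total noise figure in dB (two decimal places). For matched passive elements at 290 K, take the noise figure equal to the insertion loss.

6.08 dB

Convert to linear (a loss of L dB is a gain of −L dB): F_i = 10^(NF_i/10), G_i = 10^(G_i,dB/10)
  Stage 1: F_1 = 10^(3.65/10) = 2.317, G_1 = 10^(−3.65/10) = 0.4315
  Stage 2: F_2 = 10^(2.05/10) = 1.603, G_2 = 10^(17.5/10) = 56.23
  Stage 3: F_3 = 10^(9.63/10) = 9.183, G_3 = 10^(−7.95/10) = 0.1603
Friis cascade:
  F = 2.317 + (1.603 − 1)/0.4315 + (9.183 − 1)/24.27 = 4.053
NF = 10 log₁₀(4.053) = 6.08 dB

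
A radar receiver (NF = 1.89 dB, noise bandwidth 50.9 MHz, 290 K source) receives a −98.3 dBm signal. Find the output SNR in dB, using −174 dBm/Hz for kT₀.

Noise floor: N = −174 + 10 log₁₀(B) + NF
10 log₁₀(5.09×10⁷) = 77.07 dB
N = −174 + 77.07 + 1.89 = −95.04 dBm
SNR = P_sig − N = −98.3 − (−95.04) = −3.26 dB → −3.3 dB

−3.3 dB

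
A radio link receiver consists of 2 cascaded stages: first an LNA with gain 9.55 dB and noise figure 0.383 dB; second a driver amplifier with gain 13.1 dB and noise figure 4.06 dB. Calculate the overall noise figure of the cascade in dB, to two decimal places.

1.02 dB

Convert to linear (a loss of L dB is a gain of −L dB): F_i = 10^(NF_i/10), G_i = 10^(G_i,dB/10)
  Stage 1: F_1 = 10^(0.383/10) = 1.092, G_1 = 10^(9.55/10) = 9.016
  Stage 2: F_2 = 10^(4.06/10) = 2.547, G_2 = 10^(13.1/10) = 20.42
Friis cascade:
  F = 1.092 + (2.547 − 1)/9.016 = 1.264
NF = 10 log₁₀(1.264) = 1.02 dB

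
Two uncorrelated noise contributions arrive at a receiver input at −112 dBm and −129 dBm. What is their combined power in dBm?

−111.9 dBm

Convert to linear, add, convert back:
P₁ = 6.31×10⁻¹⁵ W, P₂ = 1.26×10⁻¹⁶ W
P_tot = 6.44×10⁻¹⁵ W → 10 log₁₀(P_tot / 10⁻³) = −111.9 dBm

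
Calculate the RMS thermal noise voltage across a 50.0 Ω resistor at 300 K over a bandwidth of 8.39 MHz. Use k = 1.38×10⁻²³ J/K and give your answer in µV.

2.64 µV

V_n = √(4kTRB)
4kTRB = 4 × 1.38×10⁻²³ × 300 × 5.00×10¹ × 8.39×10⁶ = 6.95×10⁻¹² V²
V_n = √(6.95×10⁻¹²) = 2.64×10⁻⁶ V = 2.64 µV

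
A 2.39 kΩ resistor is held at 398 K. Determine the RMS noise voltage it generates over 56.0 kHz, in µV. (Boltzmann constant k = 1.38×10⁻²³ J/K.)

V_n = √(4kTRB)
4kTRB = 4 × 1.38×10⁻²³ × 398 × 2.39×10³ × 5.60×10⁴ = 2.94×10⁻¹² V²
V_n = √(2.94×10⁻¹²) = 1.71×10⁻⁶ V = 1.71 µV

1.71 µV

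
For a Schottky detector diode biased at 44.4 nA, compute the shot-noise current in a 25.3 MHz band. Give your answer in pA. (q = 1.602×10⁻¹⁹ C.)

I_n = √(2qI·B)
2qI·B = 2 × 1.602×10⁻¹⁹ × 4.44×10⁻⁸ × 2.53×10⁷ = 3.60×10⁻¹⁹ A²
I_n = √(3.60×10⁻¹⁹) = 6.00×10⁻¹⁰ A = 600 pA

600 pA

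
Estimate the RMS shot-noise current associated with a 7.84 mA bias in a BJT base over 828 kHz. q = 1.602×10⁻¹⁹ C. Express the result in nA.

45.6 nA

I_n = √(2qI·B)
2qI·B = 2 × 1.602×10⁻¹⁹ × 7.84×10⁻³ × 8.28×10⁵ = 2.08×10⁻¹⁵ A²
I_n = √(2.08×10⁻¹⁵) = 4.56×10⁻⁸ A = 45.6 nA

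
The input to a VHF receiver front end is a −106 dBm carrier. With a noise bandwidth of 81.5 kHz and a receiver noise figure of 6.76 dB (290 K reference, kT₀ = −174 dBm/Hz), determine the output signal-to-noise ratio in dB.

Noise floor: N = −174 + 10 log₁₀(B) + NF
10 log₁₀(8.15×10⁴) = 49.11 dB
N = −174 + 49.11 + 6.76 = −118.13 dBm
SNR = P_sig − N = −106 − (−118.13) = 12.13 dB → 12.1 dB

12.1 dB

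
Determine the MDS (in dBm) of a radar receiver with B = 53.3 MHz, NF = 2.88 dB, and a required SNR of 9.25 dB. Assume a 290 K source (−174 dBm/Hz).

Sensitivity = −174 + 10 log₁₀(B) + NF + SNR_min
= −174 + 77.27 + 2.88 + 9.25
= −84.60 dBm → −84.6 dBm

−84.6 dBm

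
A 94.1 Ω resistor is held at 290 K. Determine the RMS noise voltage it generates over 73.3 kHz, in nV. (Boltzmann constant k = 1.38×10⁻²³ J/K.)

332 nV

V_n = √(4kTRB)
4kTRB = 4 × 1.38×10⁻²³ × 290 × 9.41×10¹ × 7.33×10⁴ = 1.10×10⁻¹³ V²
V_n = √(1.10×10⁻¹³) = 3.32×10⁻⁷ V = 332 nV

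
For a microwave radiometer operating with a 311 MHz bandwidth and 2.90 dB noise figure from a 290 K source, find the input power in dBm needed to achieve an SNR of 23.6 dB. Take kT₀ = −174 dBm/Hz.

Sensitivity = −174 + 10 log₁₀(B) + NF + SNR_min
= −174 + 84.93 + 2.90 + 23.6
= −62.57 dBm → −62.6 dBm

−62.6 dBm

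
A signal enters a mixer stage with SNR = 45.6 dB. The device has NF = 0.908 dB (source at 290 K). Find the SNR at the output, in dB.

By definition F = SNR_in/SNR_out, so in dB: SNR_out = SNR_in − NF
SNR_out = 45.6 − 0.908 = 44.692 dB

44.692 dB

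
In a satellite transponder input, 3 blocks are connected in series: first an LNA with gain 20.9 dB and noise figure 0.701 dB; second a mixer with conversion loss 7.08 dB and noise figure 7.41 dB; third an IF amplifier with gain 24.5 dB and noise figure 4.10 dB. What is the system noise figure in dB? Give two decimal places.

1.06 dB

Convert to linear (a loss of L dB is a gain of −L dB): F_i = 10^(NF_i/10), G_i = 10^(G_i,dB/10)
  Stage 1: F_1 = 10^(0.701/10) = 1.175, G_1 = 10^(20.9/10) = 123.0
  Stage 2: F_2 = 10^(7.41/10) = 5.508, G_2 = 10^(−7.08/10) = 0.1959
  Stage 3: F_3 = 10^(4.10/10) = 2.570, G_3 = 10^(24.5/10) = 281.8
Friis cascade:
  F = 1.175 + (5.508 − 1)/123.0 + (2.570 − 1)/24.10 = 1.277
NF = 10 log₁₀(1.277) = 1.06 dB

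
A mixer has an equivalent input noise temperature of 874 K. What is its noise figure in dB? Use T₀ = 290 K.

6.04 dB

F = 1 + T_e/T₀ = 1 + 874/290 = 4.01379
NF = 10 log₁₀(4.01379) = 6.04 dB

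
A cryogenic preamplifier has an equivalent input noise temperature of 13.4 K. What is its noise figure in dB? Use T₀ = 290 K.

F = 1 + T_e/T₀ = 1 + 13.4/290 = 1.04621
NF = 10 log₁₀(1.04621) = 0.196 dB

0.196 dB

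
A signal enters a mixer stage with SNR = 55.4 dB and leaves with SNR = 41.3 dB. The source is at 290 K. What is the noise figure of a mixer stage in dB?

14.1 dB

NF (dB) = SNR_in(dB) − SNR_out(dB) when the source is at T₀
NF = 55.4 − 41.3 = 14.1 dB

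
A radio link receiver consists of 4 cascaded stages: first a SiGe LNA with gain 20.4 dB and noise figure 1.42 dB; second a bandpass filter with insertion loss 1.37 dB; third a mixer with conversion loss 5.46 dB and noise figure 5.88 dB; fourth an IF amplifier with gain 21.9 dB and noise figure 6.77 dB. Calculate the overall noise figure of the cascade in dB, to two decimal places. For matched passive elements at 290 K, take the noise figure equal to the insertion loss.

2.02 dB

Convert to linear (a loss of L dB is a gain of −L dB): F_i = 10^(NF_i/10), G_i = 10^(G_i,dB/10)
  Stage 1: F_1 = 10^(1.42/10) = 1.387, G_1 = 10^(20.4/10) = 109.6
  Stage 2: F_2 = 10^(1.37/10) = 1.371, G_2 = 10^(−1.37/10) = 0.7295
  Stage 3: F_3 = 10^(5.88/10) = 3.873, G_3 = 10^(−5.46/10) = 0.2844
  Stage 4: F_4 = 10^(6.77/10) = 4.753, G_4 = 10^(21.9/10) = 154.9
Friis cascade:
  F = 1.387 + (1.371 − 1)/109.6 + (3.873 − 1)/79.98 + (4.753 − 1)/22.75 = 1.591
NF = 10 log₁₀(1.591) = 2.02 dB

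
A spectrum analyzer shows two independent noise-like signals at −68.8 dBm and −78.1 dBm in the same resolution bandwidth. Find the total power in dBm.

Convert to linear, add, convert back:
P₁ = 1.32×10⁻¹⁰ W, P₂ = 1.55×10⁻¹¹ W
P_tot = 1.47×10⁻¹⁰ W → 10 log₁₀(P_tot / 10⁻³) = −68.3 dBm

−68.3 dBm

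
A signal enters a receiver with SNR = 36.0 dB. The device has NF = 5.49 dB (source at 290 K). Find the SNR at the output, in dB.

30.51 dB

By definition F = SNR_in/SNR_out, so in dB: SNR_out = SNR_in − NF
SNR_out = 36.0 − 5.49 = 30.51 dB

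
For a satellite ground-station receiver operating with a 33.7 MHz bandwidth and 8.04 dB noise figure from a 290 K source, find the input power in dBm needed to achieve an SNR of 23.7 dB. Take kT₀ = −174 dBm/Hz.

−67.0 dBm

Sensitivity = −174 + 10 log₁₀(B) + NF + SNR_min
= −174 + 75.28 + 8.04 + 23.7
= −66.98 dBm → −67.0 dBm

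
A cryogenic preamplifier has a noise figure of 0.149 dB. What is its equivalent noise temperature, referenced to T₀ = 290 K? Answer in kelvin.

F = 10^(0.149/10) = 1.0349
T_e = (F − 1)·T₀ = (1.0349 − 1) × 290 = 10.1 K

10.1 K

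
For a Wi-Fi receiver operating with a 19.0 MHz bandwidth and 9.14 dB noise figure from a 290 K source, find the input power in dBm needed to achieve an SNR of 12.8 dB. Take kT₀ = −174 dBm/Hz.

Sensitivity = −174 + 10 log₁₀(B) + NF + SNR_min
= −174 + 72.79 + 9.14 + 12.8
= −79.27 dBm → −79.3 dBm

−79.3 dBm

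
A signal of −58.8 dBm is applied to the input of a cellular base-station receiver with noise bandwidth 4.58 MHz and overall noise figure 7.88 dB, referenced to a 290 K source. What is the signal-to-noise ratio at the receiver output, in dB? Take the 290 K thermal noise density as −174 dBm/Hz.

Noise floor: N = −174 + 10 log₁₀(B) + NF
10 log₁₀(4.58×10⁶) = 66.61 dB
N = −174 + 66.61 + 7.88 = −99.51 dBm
SNR = P_sig − N = −58.8 − (−99.51) = 40.71 dB → 40.7 dB

40.7 dB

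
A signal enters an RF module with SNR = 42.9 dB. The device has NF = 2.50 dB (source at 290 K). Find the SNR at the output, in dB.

40.40 dB

By definition F = SNR_in/SNR_out, so in dB: SNR_out = SNR_in − NF
SNR_out = 42.9 − 2.50 = 40.40 dB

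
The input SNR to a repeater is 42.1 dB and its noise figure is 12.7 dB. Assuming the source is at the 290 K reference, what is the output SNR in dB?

29.4 dB

By definition F = SNR_in/SNR_out, so in dB: SNR_out = SNR_in − NF
SNR_out = 42.1 − 12.7 = 29.4 dB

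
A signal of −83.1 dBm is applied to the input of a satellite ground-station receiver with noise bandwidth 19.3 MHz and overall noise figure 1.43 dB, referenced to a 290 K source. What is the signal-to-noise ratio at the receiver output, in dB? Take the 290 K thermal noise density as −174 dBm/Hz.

Noise floor: N = −174 + 10 log₁₀(B) + NF
10 log₁₀(1.93×10⁷) = 72.86 dB
N = −174 + 72.86 + 1.43 = −99.71 dBm
SNR = P_sig − N = −83.1 − (−99.71) = 16.61 dB → 16.6 dB

16.6 dB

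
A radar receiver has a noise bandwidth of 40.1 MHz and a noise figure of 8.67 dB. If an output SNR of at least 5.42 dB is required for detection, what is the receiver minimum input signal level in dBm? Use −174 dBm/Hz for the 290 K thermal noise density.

Sensitivity = −174 + 10 log₁₀(B) + NF + SNR_min
= −174 + 76.03 + 8.67 + 5.42
= −83.88 dBm → −83.9 dBm

−83.9 dBm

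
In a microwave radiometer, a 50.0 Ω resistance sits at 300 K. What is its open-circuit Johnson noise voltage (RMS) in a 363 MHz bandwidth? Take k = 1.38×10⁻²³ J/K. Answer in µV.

V_n = √(4kTRB)
4kTRB = 4 × 1.38×10⁻²³ × 300 × 5.00×10¹ × 3.63×10⁸ = 3.01×10⁻¹⁰ V²
V_n = √(3.01×10⁻¹⁰) = 1.73×10⁻⁵ V = 17.3 µV

17.3 µV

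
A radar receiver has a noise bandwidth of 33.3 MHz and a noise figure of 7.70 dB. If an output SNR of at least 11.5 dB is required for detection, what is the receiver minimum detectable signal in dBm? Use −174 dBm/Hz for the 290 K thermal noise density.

−79.6 dBm

Sensitivity = −174 + 10 log₁₀(B) + NF + SNR_min
= −174 + 75.22 + 7.70 + 11.5
= −79.58 dBm → −79.6 dBm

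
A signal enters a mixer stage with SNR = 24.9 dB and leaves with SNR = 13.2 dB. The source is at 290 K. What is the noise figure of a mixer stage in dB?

NF (dB) = SNR_in(dB) − SNR_out(dB) when the source is at T₀
NF = 24.9 − 13.2 = 11.7 dB

11.7 dB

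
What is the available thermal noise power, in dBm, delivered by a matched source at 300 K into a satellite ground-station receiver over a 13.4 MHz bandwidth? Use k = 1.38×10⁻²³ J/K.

P_n = kTB = 1.38×10⁻²³ × 300 × 1.34×10⁷ = 5.55×10⁻¹⁴ W
In dBm: 10 log₁₀(5.55×10⁻¹⁴ / 10⁻³) = −102.6 dBm

−102.6 dBm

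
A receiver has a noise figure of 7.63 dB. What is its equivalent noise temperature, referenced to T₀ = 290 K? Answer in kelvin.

F = 10^(7.63/10) = 5.79429
T_e = (F − 1)·T₀ = (5.79429 − 1) × 290 = 1390 K

1390 K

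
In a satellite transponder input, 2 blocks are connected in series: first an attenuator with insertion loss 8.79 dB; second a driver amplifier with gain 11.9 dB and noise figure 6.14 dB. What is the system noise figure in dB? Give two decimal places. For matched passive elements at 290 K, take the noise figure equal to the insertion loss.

Convert to linear (a loss of L dB is a gain of −L dB): F_i = 10^(NF_i/10), G_i = 10^(G_i,dB/10)
  Stage 1: F_1 = 10^(8.79/10) = 7.568, G_1 = 10^(−8.79/10) = 0.1321
  Stage 2: F_2 = 10^(6.14/10) = 4.111, G_2 = 10^(11.9/10) = 15.49
Friis cascade:
  F = 7.568 + (4.111 − 1)/0.1321 = 31.12
NF = 10 log₁₀(31.12) = 14.93 dB

14.93 dB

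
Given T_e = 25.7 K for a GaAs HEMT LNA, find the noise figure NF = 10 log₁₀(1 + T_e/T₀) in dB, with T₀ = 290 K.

0.369 dB

F = 1 + T_e/T₀ = 1 + 25.7/290 = 1.08862
NF = 10 log₁₀(1.08862) = 0.369 dB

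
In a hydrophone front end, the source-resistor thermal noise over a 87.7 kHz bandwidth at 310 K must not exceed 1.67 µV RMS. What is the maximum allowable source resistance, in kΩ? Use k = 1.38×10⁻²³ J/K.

Johnson–Nyquist: V_n = √(4kTRB) ⇒ R = V_n² / (4kTB)
4kTB = 4 × 1.38×10⁻²³ × 310 × 8.77×10⁴ = 1.50×10⁻¹⁵
R = (1.67×10⁻⁶)² / 1.50×10⁻¹⁵ = 1.86×10³ Ω = 1.86 kΩ

1.86 kΩ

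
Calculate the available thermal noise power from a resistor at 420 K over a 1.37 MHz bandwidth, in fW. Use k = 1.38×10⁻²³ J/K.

7.94 fW

P_n = kTB = 1.38×10⁻²³ × 420 × 1.37×10⁶ = 7.94×10⁻¹⁵ W = 7.94 fW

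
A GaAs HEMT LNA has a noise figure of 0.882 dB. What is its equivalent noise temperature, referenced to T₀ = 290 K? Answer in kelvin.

65.3 K

F = 10^(0.882/10) = 1.22518
T_e = (F − 1)·T₀ = (1.22518 − 1) × 290 = 65.3 K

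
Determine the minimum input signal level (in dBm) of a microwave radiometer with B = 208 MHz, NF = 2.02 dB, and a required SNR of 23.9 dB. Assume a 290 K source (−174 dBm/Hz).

−64.9 dBm

Sensitivity = −174 + 10 log₁₀(B) + NF + SNR_min
= −174 + 83.18 + 2.02 + 23.9
= −64.90 dBm → −64.9 dBm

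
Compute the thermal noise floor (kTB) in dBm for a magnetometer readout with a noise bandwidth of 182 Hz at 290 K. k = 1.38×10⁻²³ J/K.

−151.4 dBm

P_n = kTB = 1.38×10⁻²³ × 290 × 1.82×10² = 7.28×10⁻¹⁹ W
In dBm: 10 log₁₀(7.28×10⁻¹⁹ / 10⁻³) = −151.4 dBm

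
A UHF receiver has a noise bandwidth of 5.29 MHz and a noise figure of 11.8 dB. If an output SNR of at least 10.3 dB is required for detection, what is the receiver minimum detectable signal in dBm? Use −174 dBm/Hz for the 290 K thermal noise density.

Sensitivity = −174 + 10 log₁₀(B) + NF + SNR_min
= −174 + 67.23 + 11.8 + 10.3
= −84.67 dBm → −84.7 dBm

−84.7 dBm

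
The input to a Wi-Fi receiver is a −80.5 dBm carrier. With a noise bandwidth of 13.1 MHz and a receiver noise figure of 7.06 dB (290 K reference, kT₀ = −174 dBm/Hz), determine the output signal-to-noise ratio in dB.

15.3 dB

Noise floor: N = −174 + 10 log₁₀(B) + NF
10 log₁₀(1.31×10⁷) = 71.17 dB
N = −174 + 71.17 + 7.06 = −95.77 dBm
SNR = P_sig − N = −80.5 − (−95.77) = 15.27 dB → 15.3 dB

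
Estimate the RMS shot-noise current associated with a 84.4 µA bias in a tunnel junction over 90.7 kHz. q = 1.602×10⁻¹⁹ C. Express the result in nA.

I_n = √(2qI·B)
2qI·B = 2 × 1.602×10⁻¹⁹ × 8.44×10⁻⁵ × 9.07×10⁴ = 2.45×10⁻¹⁸ A²
I_n = √(2.45×10⁻¹⁸) = 1.57×10⁻⁹ A = 1.57 nA

1.57 nA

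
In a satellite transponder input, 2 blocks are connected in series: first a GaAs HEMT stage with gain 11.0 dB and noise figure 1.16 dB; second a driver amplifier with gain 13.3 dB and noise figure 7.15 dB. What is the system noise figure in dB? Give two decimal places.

2.15 dB

Convert to linear (a loss of L dB is a gain of −L dB): F_i = 10^(NF_i/10), G_i = 10^(G_i,dB/10)
  Stage 1: F_1 = 10^(1.16/10) = 1.306, G_1 = 10^(11.0/10) = 12.59
  Stage 2: F_2 = 10^(7.15/10) = 5.188, G_2 = 10^(13.3/10) = 21.38
Friis cascade:
  F = 1.306 + (5.188 − 1)/12.59 = 1.639
NF = 10 log₁₀(1.639) = 2.15 dB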